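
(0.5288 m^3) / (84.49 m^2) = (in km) 6.259e-06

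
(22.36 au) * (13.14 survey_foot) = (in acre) 3.31e+09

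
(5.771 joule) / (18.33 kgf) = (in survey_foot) 0.1053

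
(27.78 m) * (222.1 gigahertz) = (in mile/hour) 1.38e+13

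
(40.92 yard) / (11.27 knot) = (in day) 7.47e-05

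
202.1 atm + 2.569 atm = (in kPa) 2.074e+04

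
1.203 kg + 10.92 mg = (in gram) 1203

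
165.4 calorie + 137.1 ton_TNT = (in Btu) 5.437e+08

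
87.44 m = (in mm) 8.744e+04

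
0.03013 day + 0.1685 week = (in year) 0.003314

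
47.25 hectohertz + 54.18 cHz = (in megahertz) 0.004726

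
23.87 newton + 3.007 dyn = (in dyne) 2.387e+06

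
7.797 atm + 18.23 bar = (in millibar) 2.613e+04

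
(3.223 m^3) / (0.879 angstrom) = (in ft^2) 3.947e+11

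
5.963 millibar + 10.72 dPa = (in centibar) 0.5974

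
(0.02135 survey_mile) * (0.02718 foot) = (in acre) 7.034e-05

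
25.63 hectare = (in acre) 63.33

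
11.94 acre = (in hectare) 4.832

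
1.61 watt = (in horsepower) 0.002159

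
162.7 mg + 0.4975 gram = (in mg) 660.2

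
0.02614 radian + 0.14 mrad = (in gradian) 1.673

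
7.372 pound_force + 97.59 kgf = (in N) 989.8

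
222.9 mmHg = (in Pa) 2.972e+04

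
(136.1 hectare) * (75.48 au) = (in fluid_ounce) 5.197e+23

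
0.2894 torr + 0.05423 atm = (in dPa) 5.533e+04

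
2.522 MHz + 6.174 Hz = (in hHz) 2.522e+04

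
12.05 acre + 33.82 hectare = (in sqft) 4.165e+06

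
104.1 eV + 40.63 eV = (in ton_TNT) 5.542e-27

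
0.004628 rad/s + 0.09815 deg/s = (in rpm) 0.06055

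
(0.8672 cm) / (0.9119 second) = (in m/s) 0.00951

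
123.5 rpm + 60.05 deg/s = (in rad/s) 13.98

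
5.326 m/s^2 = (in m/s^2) 5.326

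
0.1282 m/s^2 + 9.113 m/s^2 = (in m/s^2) 9.241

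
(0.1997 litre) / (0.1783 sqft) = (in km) 1.206e-05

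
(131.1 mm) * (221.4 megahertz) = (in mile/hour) 6.493e+07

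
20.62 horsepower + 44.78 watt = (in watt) 1.542e+04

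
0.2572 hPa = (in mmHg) 0.1929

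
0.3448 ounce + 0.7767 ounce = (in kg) 0.03179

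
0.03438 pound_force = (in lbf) 0.03438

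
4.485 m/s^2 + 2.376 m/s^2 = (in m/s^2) 6.861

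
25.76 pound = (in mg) 1.168e+07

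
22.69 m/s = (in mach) 0.06664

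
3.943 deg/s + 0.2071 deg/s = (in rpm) 0.6917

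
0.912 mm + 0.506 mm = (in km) 1.418e-06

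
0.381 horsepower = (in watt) 284.1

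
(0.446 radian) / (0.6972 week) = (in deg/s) 6.06e-05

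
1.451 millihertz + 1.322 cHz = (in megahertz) 1.467e-08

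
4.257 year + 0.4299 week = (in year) 4.265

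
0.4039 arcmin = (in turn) 1.87e-05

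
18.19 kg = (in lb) 40.1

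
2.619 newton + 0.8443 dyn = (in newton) 2.619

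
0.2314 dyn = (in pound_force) 5.202e-07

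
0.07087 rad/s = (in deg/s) 4.061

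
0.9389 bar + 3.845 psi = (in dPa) 1.204e+06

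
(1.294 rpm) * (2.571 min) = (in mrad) 2.09e+04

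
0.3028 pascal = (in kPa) 0.0003028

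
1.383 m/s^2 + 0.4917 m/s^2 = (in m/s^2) 1.875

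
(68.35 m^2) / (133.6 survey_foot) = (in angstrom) 1.678e+10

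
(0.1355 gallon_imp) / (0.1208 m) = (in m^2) 0.005099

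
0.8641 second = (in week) 1.429e-06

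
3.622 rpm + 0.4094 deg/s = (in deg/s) 22.14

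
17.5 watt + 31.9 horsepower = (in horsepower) 31.92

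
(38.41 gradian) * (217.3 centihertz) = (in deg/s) 75.12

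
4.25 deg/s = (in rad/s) 0.07418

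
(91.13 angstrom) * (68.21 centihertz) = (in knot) 1.208e-08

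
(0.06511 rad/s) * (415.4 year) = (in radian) 8.529e+08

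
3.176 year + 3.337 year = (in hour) 5.705e+04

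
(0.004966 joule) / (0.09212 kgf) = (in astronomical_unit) 3.675e-14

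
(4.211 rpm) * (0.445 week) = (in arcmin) 4.08e+08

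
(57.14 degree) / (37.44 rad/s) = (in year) 8.446e-10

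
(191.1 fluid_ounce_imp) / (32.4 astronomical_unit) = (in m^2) 1.12e-15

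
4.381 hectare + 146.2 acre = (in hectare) 63.55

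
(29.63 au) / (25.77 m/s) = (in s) 1.72e+11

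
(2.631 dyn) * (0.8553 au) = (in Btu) 3191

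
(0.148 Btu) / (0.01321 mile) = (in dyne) 7.345e+05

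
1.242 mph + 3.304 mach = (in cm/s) 1.126e+05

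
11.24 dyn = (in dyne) 11.24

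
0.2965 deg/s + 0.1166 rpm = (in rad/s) 0.01739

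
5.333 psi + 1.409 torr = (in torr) 277.2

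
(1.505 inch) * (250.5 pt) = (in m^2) 0.003378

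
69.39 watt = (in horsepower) 0.09305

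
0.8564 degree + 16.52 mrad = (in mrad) 31.47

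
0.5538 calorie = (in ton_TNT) 5.538e-10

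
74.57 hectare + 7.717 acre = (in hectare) 77.69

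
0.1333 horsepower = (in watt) 99.4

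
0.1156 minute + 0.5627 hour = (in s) 2033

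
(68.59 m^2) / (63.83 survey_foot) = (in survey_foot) 11.57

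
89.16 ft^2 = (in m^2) 8.283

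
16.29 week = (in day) 114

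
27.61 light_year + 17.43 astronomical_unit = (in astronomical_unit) 1.746e+06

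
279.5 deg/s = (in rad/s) 4.878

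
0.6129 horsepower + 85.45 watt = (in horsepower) 0.7275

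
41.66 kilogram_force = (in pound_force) 91.84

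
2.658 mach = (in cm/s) 9.05e+04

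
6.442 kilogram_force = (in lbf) 14.2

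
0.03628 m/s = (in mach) 0.0001065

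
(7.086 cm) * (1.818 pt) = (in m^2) 4.545e-05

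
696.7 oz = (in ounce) 696.7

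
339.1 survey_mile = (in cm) 5.457e+07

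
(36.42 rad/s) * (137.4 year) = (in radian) 1.578e+11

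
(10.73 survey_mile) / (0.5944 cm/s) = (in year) 0.09212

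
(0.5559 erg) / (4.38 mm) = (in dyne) 1.269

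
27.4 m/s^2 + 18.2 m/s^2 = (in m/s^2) 45.6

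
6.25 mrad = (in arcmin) 21.49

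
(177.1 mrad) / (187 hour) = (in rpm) 2.512e-06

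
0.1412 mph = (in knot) 0.1227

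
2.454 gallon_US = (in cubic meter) 0.009289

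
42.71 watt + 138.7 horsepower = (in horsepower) 138.8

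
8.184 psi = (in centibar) 56.43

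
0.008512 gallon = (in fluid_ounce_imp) 1.134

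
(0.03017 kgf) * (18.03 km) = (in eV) 3.33e+22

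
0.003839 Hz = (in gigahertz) 3.839e-12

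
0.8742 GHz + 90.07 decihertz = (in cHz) 8.742e+10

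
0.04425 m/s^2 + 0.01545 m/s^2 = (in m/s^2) 0.0597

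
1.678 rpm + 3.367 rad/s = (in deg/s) 203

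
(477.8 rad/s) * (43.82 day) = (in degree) 1.036e+11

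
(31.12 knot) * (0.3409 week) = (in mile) 2051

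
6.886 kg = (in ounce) 242.9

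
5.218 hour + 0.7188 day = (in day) 0.9362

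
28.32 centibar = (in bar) 0.2832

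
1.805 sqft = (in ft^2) 1.805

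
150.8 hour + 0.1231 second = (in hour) 150.8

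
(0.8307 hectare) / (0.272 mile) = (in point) 5.379e+04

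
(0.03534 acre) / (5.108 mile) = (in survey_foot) 0.05708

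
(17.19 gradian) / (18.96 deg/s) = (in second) 0.816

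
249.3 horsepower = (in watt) 1.859e+05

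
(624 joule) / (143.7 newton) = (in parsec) 1.407e-16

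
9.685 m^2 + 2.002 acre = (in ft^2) 8.731e+04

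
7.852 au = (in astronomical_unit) 7.852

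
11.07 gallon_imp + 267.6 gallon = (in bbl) 6.688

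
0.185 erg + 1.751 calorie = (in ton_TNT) 1.751e-09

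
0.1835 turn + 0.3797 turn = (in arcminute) 1.217e+04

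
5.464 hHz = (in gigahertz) 5.464e-07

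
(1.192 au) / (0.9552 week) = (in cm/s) 3.087e+07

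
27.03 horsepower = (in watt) 2.016e+04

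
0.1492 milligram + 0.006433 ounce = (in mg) 182.5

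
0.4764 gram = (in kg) 0.0004764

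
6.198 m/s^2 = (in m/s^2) 6.198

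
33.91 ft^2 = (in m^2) 3.15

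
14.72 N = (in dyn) 1.472e+06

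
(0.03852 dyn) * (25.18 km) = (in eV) 6.054e+16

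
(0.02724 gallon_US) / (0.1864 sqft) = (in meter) 0.005954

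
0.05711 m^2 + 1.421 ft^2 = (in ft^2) 2.036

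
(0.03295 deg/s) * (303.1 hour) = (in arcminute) 2.157e+06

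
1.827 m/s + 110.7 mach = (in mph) 8.432e+04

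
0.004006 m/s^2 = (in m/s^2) 0.004006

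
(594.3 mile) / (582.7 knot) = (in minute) 53.18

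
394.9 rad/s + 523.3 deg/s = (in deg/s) 2.315e+04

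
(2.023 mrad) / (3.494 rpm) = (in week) 9.142e-09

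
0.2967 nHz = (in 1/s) 2.967e-10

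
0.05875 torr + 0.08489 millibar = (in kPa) 0.01632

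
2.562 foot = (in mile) 0.0004852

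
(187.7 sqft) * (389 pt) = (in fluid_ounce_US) 8.092e+04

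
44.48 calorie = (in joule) 186.1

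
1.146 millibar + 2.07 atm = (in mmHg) 1574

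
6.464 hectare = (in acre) 15.97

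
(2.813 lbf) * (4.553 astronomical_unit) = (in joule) 8.523e+12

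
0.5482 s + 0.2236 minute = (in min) 0.2327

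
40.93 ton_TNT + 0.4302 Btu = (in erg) 1.713e+18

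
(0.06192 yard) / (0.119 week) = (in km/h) 2.832e-06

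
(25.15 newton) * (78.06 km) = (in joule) 1.963e+06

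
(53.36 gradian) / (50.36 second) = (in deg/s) 0.9536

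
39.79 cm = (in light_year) 4.206e-17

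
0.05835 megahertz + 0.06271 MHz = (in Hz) 1.211e+05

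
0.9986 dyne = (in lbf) 2.245e-06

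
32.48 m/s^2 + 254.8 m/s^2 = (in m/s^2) 287.3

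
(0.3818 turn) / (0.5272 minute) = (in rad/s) 0.07584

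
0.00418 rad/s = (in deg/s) 0.2395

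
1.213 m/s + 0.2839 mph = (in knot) 2.605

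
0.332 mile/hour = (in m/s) 0.1484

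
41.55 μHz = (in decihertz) 0.0004155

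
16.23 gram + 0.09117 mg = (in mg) 1.623e+04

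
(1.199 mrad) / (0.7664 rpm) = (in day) 1.729e-07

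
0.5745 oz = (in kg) 0.01629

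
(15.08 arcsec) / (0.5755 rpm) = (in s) 0.001213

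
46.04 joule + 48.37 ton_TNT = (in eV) 1.263e+30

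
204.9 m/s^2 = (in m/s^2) 204.9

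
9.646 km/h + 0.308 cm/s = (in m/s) 2.683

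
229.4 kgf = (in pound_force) 505.7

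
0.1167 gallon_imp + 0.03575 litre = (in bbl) 0.003562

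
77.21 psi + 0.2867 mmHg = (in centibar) 532.4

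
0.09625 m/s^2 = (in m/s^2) 0.09625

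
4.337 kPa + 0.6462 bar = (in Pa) 6.896e+04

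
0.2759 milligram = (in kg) 2.759e-07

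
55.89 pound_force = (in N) 248.6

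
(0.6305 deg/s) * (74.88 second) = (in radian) 0.824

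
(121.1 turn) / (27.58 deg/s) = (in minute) 26.35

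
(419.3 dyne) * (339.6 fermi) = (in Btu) 1.35e-18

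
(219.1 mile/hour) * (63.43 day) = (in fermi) 5.368e+23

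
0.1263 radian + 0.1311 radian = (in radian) 0.2574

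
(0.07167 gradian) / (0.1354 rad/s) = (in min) 0.0001386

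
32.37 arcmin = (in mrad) 9.416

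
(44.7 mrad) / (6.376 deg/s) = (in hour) 0.0001116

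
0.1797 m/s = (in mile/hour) 0.402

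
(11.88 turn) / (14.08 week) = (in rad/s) 8.766e-06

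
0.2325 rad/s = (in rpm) 2.22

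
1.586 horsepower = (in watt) 1183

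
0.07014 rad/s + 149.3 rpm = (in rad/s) 15.7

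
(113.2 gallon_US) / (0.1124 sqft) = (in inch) 1616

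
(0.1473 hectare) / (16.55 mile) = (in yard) 0.06048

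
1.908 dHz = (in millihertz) 190.8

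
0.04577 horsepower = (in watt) 34.13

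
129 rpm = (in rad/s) 13.51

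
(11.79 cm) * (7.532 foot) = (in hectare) 2.707e-05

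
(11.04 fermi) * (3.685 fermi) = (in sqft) 4.379e-28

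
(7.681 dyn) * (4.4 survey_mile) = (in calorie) 0.13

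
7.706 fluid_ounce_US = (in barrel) 0.001433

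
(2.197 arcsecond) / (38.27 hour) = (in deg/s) 4.43e-09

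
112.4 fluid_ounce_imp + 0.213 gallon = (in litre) 4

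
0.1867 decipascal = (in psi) 2.708e-06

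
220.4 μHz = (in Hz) 0.0002204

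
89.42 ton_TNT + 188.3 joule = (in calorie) 8.942e+10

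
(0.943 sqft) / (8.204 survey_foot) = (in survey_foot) 0.1149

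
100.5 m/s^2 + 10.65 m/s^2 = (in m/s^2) 111.2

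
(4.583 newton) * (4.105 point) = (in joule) 0.006637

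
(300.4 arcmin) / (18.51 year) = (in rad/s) 1.497e-10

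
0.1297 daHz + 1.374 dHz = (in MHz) 1.434e-06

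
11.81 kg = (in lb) 26.04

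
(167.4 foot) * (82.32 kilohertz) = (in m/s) 4.2e+06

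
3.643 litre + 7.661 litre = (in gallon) 2.986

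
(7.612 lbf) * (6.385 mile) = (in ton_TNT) 8.316e-05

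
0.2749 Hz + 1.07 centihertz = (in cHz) 28.56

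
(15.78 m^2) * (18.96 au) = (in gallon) 1.182e+16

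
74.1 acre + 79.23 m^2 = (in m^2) 3e+05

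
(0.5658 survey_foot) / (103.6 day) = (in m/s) 1.927e-08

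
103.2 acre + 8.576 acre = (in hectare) 45.23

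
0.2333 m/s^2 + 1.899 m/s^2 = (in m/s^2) 2.132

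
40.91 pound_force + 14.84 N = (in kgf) 20.07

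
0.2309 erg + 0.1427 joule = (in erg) 1.427e+06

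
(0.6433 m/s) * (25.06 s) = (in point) 4.57e+04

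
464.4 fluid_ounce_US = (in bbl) 0.08638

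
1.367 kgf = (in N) 13.41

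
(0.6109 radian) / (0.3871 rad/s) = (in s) 1.578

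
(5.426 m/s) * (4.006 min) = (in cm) 1.304e+05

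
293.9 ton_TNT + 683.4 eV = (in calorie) 2.939e+11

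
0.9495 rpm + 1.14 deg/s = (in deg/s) 6.837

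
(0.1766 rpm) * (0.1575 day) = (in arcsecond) 5.191e+07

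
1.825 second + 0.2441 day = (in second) 2.109e+04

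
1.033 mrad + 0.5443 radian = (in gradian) 34.72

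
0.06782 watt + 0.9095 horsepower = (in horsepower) 0.9096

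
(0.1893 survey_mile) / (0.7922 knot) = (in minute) 12.46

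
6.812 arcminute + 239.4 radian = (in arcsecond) 4.938e+07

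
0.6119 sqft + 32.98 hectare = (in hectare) 32.98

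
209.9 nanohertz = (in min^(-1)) 1.259e-05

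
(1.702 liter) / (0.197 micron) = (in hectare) 0.864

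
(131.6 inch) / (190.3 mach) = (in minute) 8.598e-07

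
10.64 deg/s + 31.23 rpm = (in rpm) 33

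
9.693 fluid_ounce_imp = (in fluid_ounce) 9.313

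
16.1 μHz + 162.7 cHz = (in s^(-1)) 1.627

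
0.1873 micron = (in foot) 6.145e-07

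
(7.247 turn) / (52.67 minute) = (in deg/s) 0.8256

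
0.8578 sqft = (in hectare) 7.969e-06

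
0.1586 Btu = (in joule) 167.3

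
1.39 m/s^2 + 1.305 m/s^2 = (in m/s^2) 2.695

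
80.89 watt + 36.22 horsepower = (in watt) 2.709e+04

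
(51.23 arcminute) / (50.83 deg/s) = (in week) 2.777e-08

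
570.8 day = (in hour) 1.37e+04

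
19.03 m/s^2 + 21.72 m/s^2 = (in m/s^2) 40.75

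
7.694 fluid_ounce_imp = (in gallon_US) 0.05775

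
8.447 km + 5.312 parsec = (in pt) 4.646e+20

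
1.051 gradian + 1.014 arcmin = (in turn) 0.002674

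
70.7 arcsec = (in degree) 0.01964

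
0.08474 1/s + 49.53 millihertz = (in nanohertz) 1.343e+08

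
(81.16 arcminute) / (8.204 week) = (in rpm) 4.544e-08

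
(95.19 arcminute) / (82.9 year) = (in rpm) 1.011e-10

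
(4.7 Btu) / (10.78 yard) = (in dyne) 5.031e+07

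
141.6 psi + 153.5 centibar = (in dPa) 1.13e+07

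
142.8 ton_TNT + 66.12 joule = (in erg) 5.975e+18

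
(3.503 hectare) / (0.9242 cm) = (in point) 1.074e+10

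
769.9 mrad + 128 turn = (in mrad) 8.05e+05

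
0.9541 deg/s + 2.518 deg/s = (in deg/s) 3.472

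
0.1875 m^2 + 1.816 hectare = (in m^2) 1.816e+04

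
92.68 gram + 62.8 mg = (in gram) 92.74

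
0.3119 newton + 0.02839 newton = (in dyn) 3.403e+04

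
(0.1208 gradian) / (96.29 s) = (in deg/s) 0.001129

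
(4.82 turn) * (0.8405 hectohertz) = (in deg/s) 1.458e+05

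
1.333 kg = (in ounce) 47.02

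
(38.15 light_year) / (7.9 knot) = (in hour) 2.467e+13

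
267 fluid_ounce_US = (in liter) 7.896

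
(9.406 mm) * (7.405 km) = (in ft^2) 749.7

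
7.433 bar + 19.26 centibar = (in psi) 110.6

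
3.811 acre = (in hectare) 1.542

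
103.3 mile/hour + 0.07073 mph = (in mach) 0.1357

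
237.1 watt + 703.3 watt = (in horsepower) 1.261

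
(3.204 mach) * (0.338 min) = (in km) 22.12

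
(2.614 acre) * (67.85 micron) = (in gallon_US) 189.6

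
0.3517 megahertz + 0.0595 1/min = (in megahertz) 0.3517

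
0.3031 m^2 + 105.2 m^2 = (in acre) 0.02607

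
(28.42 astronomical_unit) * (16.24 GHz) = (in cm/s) 6.905e+24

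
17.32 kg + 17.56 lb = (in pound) 55.74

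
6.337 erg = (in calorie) 1.515e-07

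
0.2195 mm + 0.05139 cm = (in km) 7.334e-07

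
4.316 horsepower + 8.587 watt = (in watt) 3227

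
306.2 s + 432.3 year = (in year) 432.3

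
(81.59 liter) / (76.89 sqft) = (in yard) 0.01249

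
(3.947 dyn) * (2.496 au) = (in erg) 1.474e+14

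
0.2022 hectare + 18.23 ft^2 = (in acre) 0.5001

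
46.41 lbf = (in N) 206.4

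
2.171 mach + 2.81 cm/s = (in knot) 1437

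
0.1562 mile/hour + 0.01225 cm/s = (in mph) 0.1565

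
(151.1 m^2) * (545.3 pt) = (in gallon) 7679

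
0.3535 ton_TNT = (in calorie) 3.535e+08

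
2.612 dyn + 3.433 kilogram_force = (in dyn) 3.367e+06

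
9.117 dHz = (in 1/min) 54.7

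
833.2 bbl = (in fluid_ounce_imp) 4.662e+06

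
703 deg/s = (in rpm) 117.2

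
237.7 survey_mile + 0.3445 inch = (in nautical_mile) 206.6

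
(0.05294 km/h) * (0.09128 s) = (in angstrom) 1.342e+07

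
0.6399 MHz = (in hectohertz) 6399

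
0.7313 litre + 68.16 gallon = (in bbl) 1.627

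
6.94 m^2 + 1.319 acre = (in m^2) 5345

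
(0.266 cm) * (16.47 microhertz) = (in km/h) 1.577e-07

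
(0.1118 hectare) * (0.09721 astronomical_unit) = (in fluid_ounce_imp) 5.722e+17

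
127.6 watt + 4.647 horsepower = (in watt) 3593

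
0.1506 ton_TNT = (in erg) 6.301e+15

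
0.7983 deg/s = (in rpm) 0.1331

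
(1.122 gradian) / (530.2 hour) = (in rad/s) 9.234e-09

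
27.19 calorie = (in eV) 7.101e+20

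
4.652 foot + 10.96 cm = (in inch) 60.14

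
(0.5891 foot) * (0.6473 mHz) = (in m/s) 0.0001162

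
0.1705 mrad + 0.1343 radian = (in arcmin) 462.3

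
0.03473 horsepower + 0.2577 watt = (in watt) 26.16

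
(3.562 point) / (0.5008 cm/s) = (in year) 7.957e-09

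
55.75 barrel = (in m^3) 8.864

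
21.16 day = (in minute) 3.047e+04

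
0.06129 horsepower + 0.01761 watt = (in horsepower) 0.06131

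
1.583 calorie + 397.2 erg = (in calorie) 1.583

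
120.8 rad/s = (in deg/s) 6921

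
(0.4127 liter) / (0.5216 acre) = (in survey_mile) 1.215e-10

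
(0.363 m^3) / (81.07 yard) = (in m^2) 0.004897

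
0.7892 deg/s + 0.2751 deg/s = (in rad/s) 0.01858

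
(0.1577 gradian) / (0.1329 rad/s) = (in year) 5.91e-10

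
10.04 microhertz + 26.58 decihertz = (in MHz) 2.658e-06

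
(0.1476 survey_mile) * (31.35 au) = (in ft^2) 1.199e+16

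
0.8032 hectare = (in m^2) 8032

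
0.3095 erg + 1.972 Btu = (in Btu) 1.972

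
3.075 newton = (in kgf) 0.3136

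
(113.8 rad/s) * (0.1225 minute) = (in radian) 836.4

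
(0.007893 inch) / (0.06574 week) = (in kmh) 1.815e-08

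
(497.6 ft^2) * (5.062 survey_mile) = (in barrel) 2.369e+06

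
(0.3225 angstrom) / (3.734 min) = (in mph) 3.22e-13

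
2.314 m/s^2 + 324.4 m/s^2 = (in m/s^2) 326.7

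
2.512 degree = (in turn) 0.006978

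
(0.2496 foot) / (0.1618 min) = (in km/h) 0.02821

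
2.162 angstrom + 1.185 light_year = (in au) 7.494e+04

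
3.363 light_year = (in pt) 9.019e+19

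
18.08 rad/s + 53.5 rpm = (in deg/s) 1357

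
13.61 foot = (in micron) 4.148e+06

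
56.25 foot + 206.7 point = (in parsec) 5.58e-16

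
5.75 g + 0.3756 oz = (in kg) 0.0164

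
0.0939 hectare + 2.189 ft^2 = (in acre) 0.2321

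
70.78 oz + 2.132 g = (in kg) 2.009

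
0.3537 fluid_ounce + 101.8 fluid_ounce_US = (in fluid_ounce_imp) 106.3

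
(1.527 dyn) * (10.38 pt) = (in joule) 5.592e-08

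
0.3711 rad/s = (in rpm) 3.544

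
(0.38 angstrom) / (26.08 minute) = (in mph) 5.432e-14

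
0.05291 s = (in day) 6.124e-07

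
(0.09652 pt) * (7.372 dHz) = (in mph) 5.615e-05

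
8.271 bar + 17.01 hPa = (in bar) 8.288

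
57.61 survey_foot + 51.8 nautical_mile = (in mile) 59.62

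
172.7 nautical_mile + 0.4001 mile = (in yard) 3.505e+05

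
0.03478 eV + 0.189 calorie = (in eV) 4.936e+18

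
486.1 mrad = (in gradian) 30.95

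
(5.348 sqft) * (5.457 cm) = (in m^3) 0.02711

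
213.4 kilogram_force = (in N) 2093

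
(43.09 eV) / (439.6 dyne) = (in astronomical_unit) 1.05e-26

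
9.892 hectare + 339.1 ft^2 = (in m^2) 9.895e+04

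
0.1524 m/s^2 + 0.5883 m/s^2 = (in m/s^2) 0.7407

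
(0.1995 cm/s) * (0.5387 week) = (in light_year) 6.87e-14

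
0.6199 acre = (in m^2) 2509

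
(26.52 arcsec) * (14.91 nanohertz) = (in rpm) 1.831e-11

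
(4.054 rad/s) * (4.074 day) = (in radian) 1.427e+06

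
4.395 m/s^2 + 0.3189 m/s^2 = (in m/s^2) 4.714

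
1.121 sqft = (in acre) 2.573e-05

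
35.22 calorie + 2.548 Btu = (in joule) 2836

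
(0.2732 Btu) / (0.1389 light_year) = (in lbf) 4.931e-14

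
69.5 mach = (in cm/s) 2.366e+06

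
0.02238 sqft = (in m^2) 0.002079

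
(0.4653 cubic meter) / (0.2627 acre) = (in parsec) 1.418e-20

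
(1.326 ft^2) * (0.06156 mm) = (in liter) 0.007584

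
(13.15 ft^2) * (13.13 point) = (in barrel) 0.03559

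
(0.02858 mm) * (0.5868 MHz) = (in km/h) 60.37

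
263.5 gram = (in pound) 0.5809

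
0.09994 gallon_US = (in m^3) 0.0003783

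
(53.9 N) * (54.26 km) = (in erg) 2.925e+13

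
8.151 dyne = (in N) 8.151e-05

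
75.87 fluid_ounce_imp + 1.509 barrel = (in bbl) 1.523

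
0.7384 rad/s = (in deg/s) 42.31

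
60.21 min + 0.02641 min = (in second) 3614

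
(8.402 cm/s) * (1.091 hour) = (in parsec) 1.069e-14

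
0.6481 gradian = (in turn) 0.00162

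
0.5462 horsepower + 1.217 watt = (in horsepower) 0.5478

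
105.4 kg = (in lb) 232.4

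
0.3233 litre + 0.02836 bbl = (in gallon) 1.277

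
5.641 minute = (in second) 338.5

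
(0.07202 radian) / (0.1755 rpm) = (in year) 1.243e-07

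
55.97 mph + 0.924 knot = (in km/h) 91.79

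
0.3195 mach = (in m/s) 108.8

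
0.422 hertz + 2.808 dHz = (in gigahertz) 7.028e-10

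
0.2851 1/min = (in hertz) 0.004752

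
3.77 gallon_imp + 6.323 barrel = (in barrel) 6.431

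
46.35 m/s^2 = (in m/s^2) 46.35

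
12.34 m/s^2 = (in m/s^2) 12.34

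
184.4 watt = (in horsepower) 0.2473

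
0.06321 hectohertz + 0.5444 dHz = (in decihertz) 63.75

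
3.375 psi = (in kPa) 23.27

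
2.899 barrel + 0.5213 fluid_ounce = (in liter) 460.9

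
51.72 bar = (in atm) 51.04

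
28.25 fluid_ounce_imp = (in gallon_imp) 0.1766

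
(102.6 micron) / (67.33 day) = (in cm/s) 1.764e-09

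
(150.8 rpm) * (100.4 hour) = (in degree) 3.27e+08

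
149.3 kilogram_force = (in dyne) 1.464e+08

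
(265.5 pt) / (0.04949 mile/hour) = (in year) 1.342e-07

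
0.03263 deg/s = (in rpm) 0.005438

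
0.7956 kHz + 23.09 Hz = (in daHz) 81.87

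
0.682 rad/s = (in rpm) 6.513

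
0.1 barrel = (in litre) 15.9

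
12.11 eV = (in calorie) 4.637e-19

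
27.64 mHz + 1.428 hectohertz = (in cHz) 1.428e+04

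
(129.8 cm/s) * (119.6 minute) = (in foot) 3.056e+04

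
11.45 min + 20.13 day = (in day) 20.14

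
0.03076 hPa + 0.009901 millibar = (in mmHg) 0.0305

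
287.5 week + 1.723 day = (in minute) 2.9e+06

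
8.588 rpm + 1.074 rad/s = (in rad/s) 1.973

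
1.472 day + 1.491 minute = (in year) 0.004036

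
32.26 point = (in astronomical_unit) 7.607e-14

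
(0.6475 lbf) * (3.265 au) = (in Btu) 1.333e+09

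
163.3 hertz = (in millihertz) 1.633e+05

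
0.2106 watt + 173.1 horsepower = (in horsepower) 173.1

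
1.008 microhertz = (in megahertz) 1.008e-12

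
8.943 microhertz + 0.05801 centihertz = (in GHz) 5.89e-13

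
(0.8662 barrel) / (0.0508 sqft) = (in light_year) 3.084e-15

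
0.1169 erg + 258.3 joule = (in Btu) 0.2448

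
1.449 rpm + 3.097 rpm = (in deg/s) 27.28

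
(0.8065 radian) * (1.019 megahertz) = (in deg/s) 4.709e+07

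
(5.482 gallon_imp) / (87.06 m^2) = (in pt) 0.8114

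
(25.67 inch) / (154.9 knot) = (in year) 2.595e-10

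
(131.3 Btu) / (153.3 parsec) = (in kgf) 2.986e-15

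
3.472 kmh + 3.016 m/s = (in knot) 7.737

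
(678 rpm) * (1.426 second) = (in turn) 16.11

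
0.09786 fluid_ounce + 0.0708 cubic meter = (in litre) 70.8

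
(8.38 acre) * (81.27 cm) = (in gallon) 7.281e+06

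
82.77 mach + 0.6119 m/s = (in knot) 5.478e+04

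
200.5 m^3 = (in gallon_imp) 4.41e+04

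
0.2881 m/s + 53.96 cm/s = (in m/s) 0.8277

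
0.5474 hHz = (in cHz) 5474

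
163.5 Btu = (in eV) 1.077e+24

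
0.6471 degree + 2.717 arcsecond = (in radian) 0.01131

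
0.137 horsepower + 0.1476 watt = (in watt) 102.3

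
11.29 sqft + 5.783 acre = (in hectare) 2.34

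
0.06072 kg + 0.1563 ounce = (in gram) 65.15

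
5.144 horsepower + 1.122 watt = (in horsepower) 5.146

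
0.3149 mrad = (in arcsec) 64.95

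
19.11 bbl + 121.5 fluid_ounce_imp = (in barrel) 19.13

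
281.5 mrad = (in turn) 0.0448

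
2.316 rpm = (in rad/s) 0.2425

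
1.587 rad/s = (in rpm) 15.15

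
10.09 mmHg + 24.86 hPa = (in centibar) 3.831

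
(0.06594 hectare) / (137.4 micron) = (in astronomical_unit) 3.208e-05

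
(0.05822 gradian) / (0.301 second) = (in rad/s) 0.003038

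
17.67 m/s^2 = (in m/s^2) 17.67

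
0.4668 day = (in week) 0.06669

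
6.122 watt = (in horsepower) 0.00821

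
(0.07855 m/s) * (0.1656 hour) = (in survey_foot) 153.6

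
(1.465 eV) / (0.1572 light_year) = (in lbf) 3.548e-35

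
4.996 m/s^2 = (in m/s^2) 4.996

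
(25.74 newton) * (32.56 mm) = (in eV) 5.231e+18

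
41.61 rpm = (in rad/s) 4.357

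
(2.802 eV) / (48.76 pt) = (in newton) 2.61e-17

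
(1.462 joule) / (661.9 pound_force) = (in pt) 1.408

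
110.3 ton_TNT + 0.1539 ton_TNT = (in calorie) 1.105e+11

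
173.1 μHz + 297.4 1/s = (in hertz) 297.4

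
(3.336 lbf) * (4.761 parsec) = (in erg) 2.18e+25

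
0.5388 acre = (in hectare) 0.218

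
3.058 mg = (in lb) 6.742e-06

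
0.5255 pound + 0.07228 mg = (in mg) 2.384e+05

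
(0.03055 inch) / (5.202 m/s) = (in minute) 2.486e-06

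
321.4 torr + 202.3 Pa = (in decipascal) 4.305e+05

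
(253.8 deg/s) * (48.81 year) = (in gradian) 4.341e+11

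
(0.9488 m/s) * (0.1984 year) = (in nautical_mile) 3205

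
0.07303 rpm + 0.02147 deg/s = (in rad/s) 0.008022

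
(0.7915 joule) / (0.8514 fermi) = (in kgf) 9.48e+13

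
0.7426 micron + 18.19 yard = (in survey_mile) 0.01034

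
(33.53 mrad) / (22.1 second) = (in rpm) 0.01449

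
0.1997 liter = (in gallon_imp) 0.04393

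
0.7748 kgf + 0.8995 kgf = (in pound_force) 3.691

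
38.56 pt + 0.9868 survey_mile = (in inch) 6.252e+04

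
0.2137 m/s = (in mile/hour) 0.478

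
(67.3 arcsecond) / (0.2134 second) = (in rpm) 0.0146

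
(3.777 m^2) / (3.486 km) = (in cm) 0.1083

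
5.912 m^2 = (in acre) 0.001461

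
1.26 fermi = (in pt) 3.572e-12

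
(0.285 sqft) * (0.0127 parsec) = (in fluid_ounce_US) 3.509e+17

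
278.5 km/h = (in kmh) 278.5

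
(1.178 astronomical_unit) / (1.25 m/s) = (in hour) 3.916e+07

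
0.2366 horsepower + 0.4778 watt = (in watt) 176.9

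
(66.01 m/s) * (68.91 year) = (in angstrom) 1.434e+21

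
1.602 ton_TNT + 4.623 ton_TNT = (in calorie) 6.225e+09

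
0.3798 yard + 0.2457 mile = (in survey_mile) 0.2459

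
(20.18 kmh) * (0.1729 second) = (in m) 0.9692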